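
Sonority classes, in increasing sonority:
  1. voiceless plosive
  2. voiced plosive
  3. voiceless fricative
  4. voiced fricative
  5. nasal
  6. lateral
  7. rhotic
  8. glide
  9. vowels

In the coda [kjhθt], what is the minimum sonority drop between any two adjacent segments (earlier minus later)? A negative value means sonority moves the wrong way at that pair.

/k/: voiceless plosive = 1.
/j/: glide = 8.
/h/: voiceless fricative = 3.
/θ/: voiceless fricative = 3.
/t/: voiceless plosive = 1.
/k/→/j/: change -7.
/j/→/h/: change +5.
/h/→/θ/: change +0.
/θ/→/t/: change +2.
Minimum = -7.

-7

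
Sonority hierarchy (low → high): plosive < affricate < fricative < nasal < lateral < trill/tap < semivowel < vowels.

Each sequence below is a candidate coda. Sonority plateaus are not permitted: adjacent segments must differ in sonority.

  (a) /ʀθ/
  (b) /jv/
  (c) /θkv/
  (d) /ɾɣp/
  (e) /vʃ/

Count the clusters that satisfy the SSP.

(a) 6-3 → obeys
(b) 7-3 → obeys
(c) 3-1-3 → violates
(d) 6-3-1 → obeys
(e) 3-3 → violates

3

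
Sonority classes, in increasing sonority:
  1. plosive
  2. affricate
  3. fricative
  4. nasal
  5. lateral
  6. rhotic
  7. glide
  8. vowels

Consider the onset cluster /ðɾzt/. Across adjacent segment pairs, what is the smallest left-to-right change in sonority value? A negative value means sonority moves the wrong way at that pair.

/ð/ — fricative, sonority 3.
/ɾ/ — rhotic, sonority 6.
/z/ — fricative, sonority 3.
/t/ — plosive, sonority 1.
/ð/→/ɾ/: change +3.
/ɾ/→/z/: change -3.
/z/→/t/: change -2.
Minimum = -3.

-3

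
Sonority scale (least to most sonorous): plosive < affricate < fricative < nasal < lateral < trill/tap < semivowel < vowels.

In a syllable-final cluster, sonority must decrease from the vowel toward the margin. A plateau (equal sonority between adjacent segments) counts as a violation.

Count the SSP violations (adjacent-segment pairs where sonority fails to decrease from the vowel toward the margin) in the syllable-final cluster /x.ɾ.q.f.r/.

/x/ is a fricative (sonority 3).
/ɾ/ is a trill/tap (sonority 6).
/q/ is a plosive (sonority 1).
/f/ is a fricative (sonority 3).
/r/ is a trill/tap (sonority 6).
/x/→/ɾ/: 3→6 (does not fall) — violation.
/ɾ/→/q/: 6→1 (falls) — ok.
/q/→/f/: 1→3 (does not fall) — violation.
/f/→/r/: 3→6 (does not fall) — violation.

3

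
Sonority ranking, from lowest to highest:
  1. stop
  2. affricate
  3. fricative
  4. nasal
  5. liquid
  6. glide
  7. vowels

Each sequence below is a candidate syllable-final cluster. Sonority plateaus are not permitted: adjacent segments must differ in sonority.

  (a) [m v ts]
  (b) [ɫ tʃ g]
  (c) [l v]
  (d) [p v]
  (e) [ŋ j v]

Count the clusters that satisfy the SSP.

3

(a) 4-3-2 → obeys
(b) 5-2-1 → obeys
(c) 5-3 → obeys
(d) 1-3 → violates
(e) 4-6-3 → violates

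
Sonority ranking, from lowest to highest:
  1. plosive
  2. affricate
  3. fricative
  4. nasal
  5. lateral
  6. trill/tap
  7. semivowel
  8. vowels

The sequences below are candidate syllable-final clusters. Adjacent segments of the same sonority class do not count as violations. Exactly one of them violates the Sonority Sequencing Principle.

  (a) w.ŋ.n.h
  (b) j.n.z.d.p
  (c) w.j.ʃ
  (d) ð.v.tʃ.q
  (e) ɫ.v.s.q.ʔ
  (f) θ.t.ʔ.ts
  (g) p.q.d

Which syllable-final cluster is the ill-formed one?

f

(a) sonority 7-4-4-3: well-formed.
(b) sonority 7-4-3-1-1: well-formed.
(c) sonority 7-7-3: well-formed.
(d) sonority 3-3-2-1: well-formed.
(e) sonority 5-3-3-1-1: well-formed.
(f) sonority 3-1-1-2: ill-formed.
(g) sonority 1-1-1: well-formed.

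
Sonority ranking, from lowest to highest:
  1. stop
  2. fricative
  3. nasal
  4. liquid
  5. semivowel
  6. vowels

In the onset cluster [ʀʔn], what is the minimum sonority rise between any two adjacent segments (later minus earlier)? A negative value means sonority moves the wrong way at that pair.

-3

/ʀ/ — liquid, sonority 4.
/ʔ/ — stop, sonority 1.
/n/ — nasal, sonority 3.
/ʀ/→/ʔ/: change -3.
/ʔ/→/n/: change +2.
Minimum = -3.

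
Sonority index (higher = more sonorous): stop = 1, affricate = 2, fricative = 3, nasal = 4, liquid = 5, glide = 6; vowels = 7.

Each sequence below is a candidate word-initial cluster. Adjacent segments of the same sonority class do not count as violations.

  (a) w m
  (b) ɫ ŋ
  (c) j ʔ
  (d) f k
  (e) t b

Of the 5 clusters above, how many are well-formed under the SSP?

1

(a) w m: profile 6-4 — violates.
(b) ɫ ŋ: profile 5-4 — violates.
(c) j ʔ: profile 6-1 — violates.
(d) f k: profile 3-1 — violates.
(e) t b: profile 1-1 — obeys.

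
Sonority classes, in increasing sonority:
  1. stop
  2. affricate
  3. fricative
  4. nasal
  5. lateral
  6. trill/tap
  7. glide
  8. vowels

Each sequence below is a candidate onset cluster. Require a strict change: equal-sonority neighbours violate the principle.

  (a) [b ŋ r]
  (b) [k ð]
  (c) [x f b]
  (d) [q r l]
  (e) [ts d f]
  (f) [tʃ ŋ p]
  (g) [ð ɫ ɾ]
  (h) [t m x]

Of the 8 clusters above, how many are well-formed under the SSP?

(a) sonority 1-4-6: well-formed.
(b) sonority 1-3: well-formed.
(c) sonority 3-3-1: ill-formed.
(d) sonority 1-6-5: ill-formed.
(e) sonority 2-1-3: ill-formed.
(f) sonority 2-4-1: ill-formed.
(g) sonority 3-5-6: well-formed.
(h) sonority 1-4-3: ill-formed.

3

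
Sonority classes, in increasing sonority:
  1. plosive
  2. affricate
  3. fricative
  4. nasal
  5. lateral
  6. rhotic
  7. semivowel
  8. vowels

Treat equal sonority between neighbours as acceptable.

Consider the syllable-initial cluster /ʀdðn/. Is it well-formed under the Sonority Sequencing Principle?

no

/ʀ/: rhotic = 6.
/d/: plosive = 1.
/ð/: fricative = 3.
/n/: nasal = 4.
The profile is 6-1-3-4. Between /ʀ/ (6) and /d/ (1) sonority does not rise, so the cluster violates the SSP.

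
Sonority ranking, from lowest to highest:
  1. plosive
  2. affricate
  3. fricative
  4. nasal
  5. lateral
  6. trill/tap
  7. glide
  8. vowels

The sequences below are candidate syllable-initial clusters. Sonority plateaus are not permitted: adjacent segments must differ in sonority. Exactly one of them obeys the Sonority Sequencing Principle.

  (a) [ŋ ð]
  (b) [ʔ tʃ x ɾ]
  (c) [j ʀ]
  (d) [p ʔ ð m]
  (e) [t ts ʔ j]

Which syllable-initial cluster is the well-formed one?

b

(a) [ŋ ð]: profile 4-3 — violates.
(b) [ʔ tʃ x ɾ]: profile 1-2-3-6 — obeys.
(c) [j ʀ]: profile 7-6 — violates.
(d) [p ʔ ð m]: profile 1-1-3-4 — violates.
(e) [t ts ʔ j]: profile 1-2-1-7 — violates.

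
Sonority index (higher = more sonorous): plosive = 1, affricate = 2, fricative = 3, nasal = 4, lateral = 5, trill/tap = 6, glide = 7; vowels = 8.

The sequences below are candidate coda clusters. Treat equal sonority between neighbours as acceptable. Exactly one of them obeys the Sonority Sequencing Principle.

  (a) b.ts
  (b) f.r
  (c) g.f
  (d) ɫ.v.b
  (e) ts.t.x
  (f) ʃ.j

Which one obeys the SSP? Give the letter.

d

(a) sonority 1-2: ill-formed.
(b) sonority 3-6: ill-formed.
(c) sonority 1-3: ill-formed.
(d) sonority 5-3-1: well-formed.
(e) sonority 2-1-3: ill-formed.
(f) sonority 3-7: ill-formed.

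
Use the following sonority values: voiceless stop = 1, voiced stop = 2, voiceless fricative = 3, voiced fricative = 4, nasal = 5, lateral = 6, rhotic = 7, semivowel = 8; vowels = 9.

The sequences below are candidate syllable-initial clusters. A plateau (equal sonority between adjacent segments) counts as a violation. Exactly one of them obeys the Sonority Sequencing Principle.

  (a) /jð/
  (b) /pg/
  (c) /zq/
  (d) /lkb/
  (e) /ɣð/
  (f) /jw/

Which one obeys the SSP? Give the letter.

(a) /jð/: profile 8-4 — violates.
(b) /pg/: profile 1-2 — obeys.
(c) /zq/: profile 4-1 — violates.
(d) /lkb/: profile 6-1-2 — violates.
(e) /ɣð/: profile 4-4 — violates.
(f) /jw/: profile 8-8 — violates.

b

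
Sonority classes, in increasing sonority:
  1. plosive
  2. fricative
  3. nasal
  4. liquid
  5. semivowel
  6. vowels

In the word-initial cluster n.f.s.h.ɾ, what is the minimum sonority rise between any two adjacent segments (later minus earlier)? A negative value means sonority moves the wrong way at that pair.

/n/ — nasal, sonority 3.
/f/ — fricative, sonority 2.
/s/ — fricative, sonority 2.
/h/ — fricative, sonority 2.
/ɾ/ — liquid, sonority 4.
/n/→/f/: change -1.
/f/→/s/: change +0.
/s/→/h/: change +0.
/h/→/ɾ/: change +2.
Minimum = -1.

-1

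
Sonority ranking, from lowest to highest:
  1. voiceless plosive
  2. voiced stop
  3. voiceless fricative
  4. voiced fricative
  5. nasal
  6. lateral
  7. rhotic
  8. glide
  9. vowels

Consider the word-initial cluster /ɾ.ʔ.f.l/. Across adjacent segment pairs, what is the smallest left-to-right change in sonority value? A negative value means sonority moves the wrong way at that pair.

/ɾ/: rhotic = 7.
/ʔ/: voiceless plosive = 1.
/f/: voiceless fricative = 3.
/l/: lateral = 6.
/ɾ/→/ʔ/: change -6.
/ʔ/→/f/: change +2.
/f/→/l/: change +3.
Minimum = -6.

-6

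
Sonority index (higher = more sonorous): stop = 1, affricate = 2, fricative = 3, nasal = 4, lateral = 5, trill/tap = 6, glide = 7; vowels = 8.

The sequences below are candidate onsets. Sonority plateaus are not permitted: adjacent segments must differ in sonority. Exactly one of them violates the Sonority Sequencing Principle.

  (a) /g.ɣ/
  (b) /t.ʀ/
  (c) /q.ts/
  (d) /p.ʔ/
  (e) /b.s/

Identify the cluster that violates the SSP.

(a) sonority 1-3: well-formed.
(b) sonority 1-6: well-formed.
(c) sonority 1-2: well-formed.
(d) sonority 1-1: ill-formed.
(e) sonority 1-3: well-formed.

d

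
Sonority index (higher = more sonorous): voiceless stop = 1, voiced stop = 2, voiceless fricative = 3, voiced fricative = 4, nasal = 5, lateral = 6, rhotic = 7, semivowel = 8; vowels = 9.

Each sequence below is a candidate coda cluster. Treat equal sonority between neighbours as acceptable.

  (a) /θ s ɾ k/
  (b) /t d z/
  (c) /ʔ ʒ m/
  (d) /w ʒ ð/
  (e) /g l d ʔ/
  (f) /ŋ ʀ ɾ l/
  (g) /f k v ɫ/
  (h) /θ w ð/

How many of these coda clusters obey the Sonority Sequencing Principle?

(a) /θ s ɾ k/: profile 3-3-7-1 — violates.
(b) /t d z/: profile 1-2-4 — violates.
(c) /ʔ ʒ m/: profile 1-4-5 — violates.
(d) /w ʒ ð/: profile 8-4-4 — obeys.
(e) /g l d ʔ/: profile 2-6-2-1 — violates.
(f) /ŋ ʀ ɾ l/: profile 5-7-7-6 — violates.
(g) /f k v ɫ/: profile 3-1-4-6 — violates.
(h) /θ w ð/: profile 3-8-4 — violates.

1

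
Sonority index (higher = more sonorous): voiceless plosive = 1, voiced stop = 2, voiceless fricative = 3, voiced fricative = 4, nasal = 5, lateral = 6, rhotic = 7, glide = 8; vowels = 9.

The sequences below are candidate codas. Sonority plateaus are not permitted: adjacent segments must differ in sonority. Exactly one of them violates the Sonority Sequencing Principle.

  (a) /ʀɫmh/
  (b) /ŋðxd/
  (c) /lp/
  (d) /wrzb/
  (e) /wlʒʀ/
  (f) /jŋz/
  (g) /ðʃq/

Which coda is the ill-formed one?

(a) 7-6-5-3 → obeys
(b) 5-4-3-2 → obeys
(c) 6-1 → obeys
(d) 8-7-4-2 → obeys
(e) 8-6-4-7 → violates
(f) 8-5-4 → obeys
(g) 4-3-1 → obeys

e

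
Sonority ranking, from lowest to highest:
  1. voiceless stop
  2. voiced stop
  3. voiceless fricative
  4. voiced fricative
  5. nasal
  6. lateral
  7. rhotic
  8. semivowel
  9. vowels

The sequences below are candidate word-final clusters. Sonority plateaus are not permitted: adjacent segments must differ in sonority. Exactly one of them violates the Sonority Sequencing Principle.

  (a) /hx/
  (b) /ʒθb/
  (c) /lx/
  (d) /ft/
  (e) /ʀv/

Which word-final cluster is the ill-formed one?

(a) /hx/: profile 3-3 — violates.
(b) /ʒθb/: profile 4-3-2 — obeys.
(c) /lx/: profile 6-3 — obeys.
(d) /ft/: profile 3-1 — obeys.
(e) /ʀv/: profile 7-4 — obeys.

a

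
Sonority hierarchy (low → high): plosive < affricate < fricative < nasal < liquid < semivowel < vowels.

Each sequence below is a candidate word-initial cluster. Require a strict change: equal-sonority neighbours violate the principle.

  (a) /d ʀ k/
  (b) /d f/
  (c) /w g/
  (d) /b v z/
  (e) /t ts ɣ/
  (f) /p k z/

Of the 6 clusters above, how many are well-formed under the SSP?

(a) /d ʀ k/: profile 1-5-1 — violates.
(b) /d f/: profile 1-3 — obeys.
(c) /w g/: profile 6-1 — violates.
(d) /b v z/: profile 1-3-3 — violates.
(e) /t ts ɣ/: profile 1-2-3 — obeys.
(f) /p k z/: profile 1-1-3 — violates.

2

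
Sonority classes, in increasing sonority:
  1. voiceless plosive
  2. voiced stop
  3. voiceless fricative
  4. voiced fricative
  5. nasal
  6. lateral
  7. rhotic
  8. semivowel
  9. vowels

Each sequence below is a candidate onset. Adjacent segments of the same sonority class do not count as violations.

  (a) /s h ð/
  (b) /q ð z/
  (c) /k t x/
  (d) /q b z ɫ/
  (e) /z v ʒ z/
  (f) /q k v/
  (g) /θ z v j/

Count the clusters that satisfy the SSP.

(a) 3-3-4 → obeys
(b) 1-4-4 → obeys
(c) 1-1-3 → obeys
(d) 1-2-4-6 → obeys
(e) 4-4-4-4 → obeys
(f) 1-1-4 → obeys
(g) 3-4-4-8 → obeys

7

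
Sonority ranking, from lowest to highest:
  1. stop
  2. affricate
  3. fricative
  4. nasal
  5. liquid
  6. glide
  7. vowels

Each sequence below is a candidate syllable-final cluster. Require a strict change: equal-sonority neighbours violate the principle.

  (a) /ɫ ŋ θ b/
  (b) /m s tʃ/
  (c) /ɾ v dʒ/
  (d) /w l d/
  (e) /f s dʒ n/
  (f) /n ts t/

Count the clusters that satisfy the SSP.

5

(a) 5-4-3-1 → obeys
(b) 4-3-2 → obeys
(c) 5-3-2 → obeys
(d) 6-5-1 → obeys
(e) 3-3-2-4 → violates
(f) 4-2-1 → obeys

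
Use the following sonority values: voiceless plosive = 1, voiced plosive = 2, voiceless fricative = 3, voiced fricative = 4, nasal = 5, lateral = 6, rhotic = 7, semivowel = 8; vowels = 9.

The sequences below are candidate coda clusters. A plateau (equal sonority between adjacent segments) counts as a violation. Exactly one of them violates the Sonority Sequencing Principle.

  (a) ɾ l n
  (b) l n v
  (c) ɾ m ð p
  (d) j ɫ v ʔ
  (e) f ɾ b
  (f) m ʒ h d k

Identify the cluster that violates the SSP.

(a) 7-6-5 → obeys
(b) 6-5-4 → obeys
(c) 7-5-4-1 → obeys
(d) 8-6-4-1 → obeys
(e) 3-7-2 → violates
(f) 5-4-3-2-1 → obeys

e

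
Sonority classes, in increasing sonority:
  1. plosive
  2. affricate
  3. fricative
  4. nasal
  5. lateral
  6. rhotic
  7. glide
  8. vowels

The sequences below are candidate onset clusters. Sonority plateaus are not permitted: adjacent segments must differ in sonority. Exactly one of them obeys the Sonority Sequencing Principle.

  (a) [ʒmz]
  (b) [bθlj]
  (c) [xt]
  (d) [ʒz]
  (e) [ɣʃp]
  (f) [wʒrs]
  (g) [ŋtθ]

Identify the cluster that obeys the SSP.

(a) sonority 3-4-3: ill-formed.
(b) sonority 1-3-5-7: well-formed.
(c) sonority 3-1: ill-formed.
(d) sonority 3-3: ill-formed.
(e) sonority 3-3-1: ill-formed.
(f) sonority 7-3-6-3: ill-formed.
(g) sonority 4-1-3: ill-formed.

b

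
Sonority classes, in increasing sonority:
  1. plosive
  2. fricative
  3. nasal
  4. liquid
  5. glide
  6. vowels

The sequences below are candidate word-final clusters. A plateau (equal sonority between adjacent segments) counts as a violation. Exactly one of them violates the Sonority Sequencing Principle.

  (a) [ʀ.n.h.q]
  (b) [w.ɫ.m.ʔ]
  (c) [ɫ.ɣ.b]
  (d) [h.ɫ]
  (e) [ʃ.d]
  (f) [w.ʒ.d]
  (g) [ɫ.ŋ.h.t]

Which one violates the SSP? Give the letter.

d

(a) sonority 4-3-2-1: well-formed.
(b) sonority 5-4-3-1: well-formed.
(c) sonority 4-2-1: well-formed.
(d) sonority 2-4: ill-formed.
(e) sonority 2-1: well-formed.
(f) sonority 5-2-1: well-formed.
(g) sonority 4-3-2-1: well-formed.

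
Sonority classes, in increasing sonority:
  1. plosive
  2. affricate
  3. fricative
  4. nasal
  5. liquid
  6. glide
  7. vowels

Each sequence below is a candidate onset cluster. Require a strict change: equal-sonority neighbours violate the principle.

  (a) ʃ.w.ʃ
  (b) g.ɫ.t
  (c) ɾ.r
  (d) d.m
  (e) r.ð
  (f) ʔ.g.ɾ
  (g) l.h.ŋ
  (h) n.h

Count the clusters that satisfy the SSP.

(a) ʃ.w.ʃ: profile 3-6-3 — violates.
(b) g.ɫ.t: profile 1-5-1 — violates.
(c) ɾ.r: profile 5-5 — violates.
(d) d.m: profile 1-4 — obeys.
(e) r.ð: profile 5-3 — violates.
(f) ʔ.g.ɾ: profile 1-1-5 — violates.
(g) l.h.ŋ: profile 5-3-4 — violates.
(h) n.h: profile 4-3 — violates.

1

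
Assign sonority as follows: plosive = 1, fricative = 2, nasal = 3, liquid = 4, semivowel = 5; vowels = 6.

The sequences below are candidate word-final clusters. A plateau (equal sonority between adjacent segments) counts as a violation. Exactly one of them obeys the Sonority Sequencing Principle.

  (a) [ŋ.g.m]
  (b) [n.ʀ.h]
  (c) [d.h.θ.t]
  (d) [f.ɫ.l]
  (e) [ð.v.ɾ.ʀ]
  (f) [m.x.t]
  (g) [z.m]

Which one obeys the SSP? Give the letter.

f

(a) [ŋ.g.m]: profile 3-1-3 — violates.
(b) [n.ʀ.h]: profile 3-4-2 — violates.
(c) [d.h.θ.t]: profile 1-2-2-1 — violates.
(d) [f.ɫ.l]: profile 2-4-4 — violates.
(e) [ð.v.ɾ.ʀ]: profile 2-2-4-4 — violates.
(f) [m.x.t]: profile 3-2-1 — obeys.
(g) [z.m]: profile 2-3 — violates.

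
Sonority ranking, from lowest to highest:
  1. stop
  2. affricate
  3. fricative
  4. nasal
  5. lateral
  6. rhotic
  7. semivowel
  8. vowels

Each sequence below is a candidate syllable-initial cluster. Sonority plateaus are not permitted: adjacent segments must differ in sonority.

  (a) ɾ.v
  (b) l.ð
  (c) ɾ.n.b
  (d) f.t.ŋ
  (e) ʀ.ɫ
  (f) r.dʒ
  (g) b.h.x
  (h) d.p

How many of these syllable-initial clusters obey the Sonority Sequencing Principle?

0

(a) ɾ.v: profile 6-3 — violates.
(b) l.ð: profile 5-3 — violates.
(c) ɾ.n.b: profile 6-4-1 — violates.
(d) f.t.ŋ: profile 3-1-4 — violates.
(e) ʀ.ɫ: profile 6-5 — violates.
(f) r.dʒ: profile 6-2 — violates.
(g) b.h.x: profile 1-3-3 — violates.
(h) d.p: profile 1-1 — violates.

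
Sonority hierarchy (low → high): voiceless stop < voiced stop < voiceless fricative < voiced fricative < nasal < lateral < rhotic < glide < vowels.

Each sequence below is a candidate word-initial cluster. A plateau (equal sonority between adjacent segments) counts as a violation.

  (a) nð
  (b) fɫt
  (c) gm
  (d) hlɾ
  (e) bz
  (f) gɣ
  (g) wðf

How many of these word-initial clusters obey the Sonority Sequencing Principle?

4

(a) 5-4 → violates
(b) 3-6-1 → violates
(c) 2-5 → obeys
(d) 3-6-7 → obeys
(e) 2-4 → obeys
(f) 2-4 → obeys
(g) 8-4-3 → violates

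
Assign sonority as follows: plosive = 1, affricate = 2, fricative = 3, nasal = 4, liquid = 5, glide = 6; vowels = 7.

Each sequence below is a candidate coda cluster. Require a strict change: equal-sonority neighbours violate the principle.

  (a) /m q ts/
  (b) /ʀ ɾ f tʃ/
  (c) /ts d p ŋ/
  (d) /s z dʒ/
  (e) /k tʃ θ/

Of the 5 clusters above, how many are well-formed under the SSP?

0

(a) /m q ts/: profile 4-1-2 — violates.
(b) /ʀ ɾ f tʃ/: profile 5-5-3-2 — violates.
(c) /ts d p ŋ/: profile 2-1-1-4 — violates.
(d) /s z dʒ/: profile 3-3-2 — violates.
(e) /k tʃ θ/: profile 1-2-3 — violates.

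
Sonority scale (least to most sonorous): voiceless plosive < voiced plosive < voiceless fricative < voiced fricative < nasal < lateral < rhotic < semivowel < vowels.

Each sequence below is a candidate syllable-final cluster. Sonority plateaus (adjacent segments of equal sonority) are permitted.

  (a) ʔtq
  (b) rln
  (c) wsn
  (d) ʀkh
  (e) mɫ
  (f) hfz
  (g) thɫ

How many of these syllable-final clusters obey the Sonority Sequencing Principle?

(a) 1-1-1 → obeys
(b) 7-6-5 → obeys
(c) 8-3-5 → violates
(d) 7-1-3 → violates
(e) 5-6 → violates
(f) 3-3-4 → violates
(g) 1-3-6 → violates

2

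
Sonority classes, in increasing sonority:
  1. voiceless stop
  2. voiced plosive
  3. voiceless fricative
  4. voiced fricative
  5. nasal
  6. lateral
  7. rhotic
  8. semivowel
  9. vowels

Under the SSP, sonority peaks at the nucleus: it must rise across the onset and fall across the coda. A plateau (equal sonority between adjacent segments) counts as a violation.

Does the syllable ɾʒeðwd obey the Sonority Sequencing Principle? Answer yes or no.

no

Onset: /ɾ/ is a rhotic (sonority 7), /ʒ/ is a voiced fricative (sonority 4); then the nucleus /e/ (sonority 9).
Onset profile 7-4-9 — does not strictly rise throughout.
Coda: /ð/ is a voiced fricative (sonority 4), /w/ is a semivowel (sonority 8), /d/ is a voiced plosive (sonority 2).
Coda profile 9-4-8-2 — does not strictly fall throughout.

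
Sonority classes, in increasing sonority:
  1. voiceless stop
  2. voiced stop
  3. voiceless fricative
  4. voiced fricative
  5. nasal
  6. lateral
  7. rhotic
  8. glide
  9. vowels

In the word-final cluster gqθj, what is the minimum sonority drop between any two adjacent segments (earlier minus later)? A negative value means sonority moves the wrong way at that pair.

/g/: voiced stop = 2.
/q/: voiceless stop = 1.
/θ/: voiceless fricative = 3.
/j/: glide = 8.
/g/→/q/: change +1.
/q/→/θ/: change -2.
/θ/→/j/: change -5.
Minimum = -5.

-5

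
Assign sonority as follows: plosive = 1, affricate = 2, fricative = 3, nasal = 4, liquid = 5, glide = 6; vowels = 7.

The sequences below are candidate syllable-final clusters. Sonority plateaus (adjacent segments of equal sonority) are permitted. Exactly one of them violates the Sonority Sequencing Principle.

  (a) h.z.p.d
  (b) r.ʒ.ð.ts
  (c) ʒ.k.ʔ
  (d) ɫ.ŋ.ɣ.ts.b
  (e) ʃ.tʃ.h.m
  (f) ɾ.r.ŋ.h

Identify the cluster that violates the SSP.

(a) 3-3-1-1 → obeys
(b) 5-3-3-2 → obeys
(c) 3-1-1 → obeys
(d) 5-4-3-2-1 → obeys
(e) 3-2-3-4 → violates
(f) 5-5-4-3 → obeys

e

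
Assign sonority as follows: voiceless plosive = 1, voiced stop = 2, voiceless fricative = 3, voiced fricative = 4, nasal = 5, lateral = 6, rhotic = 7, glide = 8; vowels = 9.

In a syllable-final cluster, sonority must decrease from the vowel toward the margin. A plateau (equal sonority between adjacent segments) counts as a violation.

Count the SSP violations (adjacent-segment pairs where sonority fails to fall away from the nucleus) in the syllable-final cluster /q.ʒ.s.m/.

2

/q/ is a voiceless plosive (sonority 1).
/ʒ/ is a voiced fricative (sonority 4).
/s/ is a voiceless fricative (sonority 3).
/m/ is a nasal (sonority 5).
/q/→/ʒ/: 1→4 (does not fall) — violation.
/ʒ/→/s/: 4→3 (falls) — ok.
/s/→/m/: 3→5 (does not fall) — violation.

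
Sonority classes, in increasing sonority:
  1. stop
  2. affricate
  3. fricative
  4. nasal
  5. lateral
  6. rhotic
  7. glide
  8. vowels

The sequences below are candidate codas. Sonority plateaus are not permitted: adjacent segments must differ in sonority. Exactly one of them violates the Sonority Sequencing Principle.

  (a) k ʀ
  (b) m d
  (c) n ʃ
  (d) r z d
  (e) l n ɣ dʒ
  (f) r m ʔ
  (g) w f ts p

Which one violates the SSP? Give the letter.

(a) k ʀ: profile 1-6 — violates.
(b) m d: profile 4-1 — obeys.
(c) n ʃ: profile 4-3 — obeys.
(d) r z d: profile 6-3-1 — obeys.
(e) l n ɣ dʒ: profile 5-4-3-2 — obeys.
(f) r m ʔ: profile 6-4-1 — obeys.
(g) w f ts p: profile 7-3-2-1 — obeys.

a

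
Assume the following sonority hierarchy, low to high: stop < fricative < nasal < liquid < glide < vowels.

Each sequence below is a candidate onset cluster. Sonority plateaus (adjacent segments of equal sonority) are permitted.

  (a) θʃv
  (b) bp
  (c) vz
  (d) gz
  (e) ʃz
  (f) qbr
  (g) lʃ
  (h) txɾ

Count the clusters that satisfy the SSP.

7

(a) 2-2-2 → obeys
(b) 1-1 → obeys
(c) 2-2 → obeys
(d) 1-2 → obeys
(e) 2-2 → obeys
(f) 1-1-4 → obeys
(g) 4-2 → violates
(h) 1-2-4 → obeys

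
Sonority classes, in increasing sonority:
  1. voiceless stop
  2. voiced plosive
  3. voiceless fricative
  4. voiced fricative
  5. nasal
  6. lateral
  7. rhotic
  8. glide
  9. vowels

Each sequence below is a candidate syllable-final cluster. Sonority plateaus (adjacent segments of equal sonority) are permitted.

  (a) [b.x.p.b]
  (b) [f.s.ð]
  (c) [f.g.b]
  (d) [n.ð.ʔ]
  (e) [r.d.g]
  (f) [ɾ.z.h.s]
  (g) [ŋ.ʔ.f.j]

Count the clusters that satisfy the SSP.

4

(a) [b.x.p.b]: profile 2-3-1-2 — violates.
(b) [f.s.ð]: profile 3-3-4 — violates.
(c) [f.g.b]: profile 3-2-2 — obeys.
(d) [n.ð.ʔ]: profile 5-4-1 — obeys.
(e) [r.d.g]: profile 7-2-2 — obeys.
(f) [ɾ.z.h.s]: profile 7-4-3-3 — obeys.
(g) [ŋ.ʔ.f.j]: profile 5-1-3-8 — violates.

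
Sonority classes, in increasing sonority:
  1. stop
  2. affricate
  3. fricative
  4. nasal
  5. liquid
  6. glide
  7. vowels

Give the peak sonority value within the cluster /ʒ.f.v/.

/ʒ/ — fricative, sonority 3.
/f/ — fricative, sonority 3.
/v/ — fricative, sonority 3.
The maximum is 3.

3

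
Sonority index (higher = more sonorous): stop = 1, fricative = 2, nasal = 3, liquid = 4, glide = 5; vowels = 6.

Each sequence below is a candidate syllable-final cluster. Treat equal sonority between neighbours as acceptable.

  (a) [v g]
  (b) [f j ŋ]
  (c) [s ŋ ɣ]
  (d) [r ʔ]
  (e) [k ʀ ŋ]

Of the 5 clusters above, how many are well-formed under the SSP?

(a) [v g]: profile 2-1 — obeys.
(b) [f j ŋ]: profile 2-5-3 — violates.
(c) [s ŋ ɣ]: profile 2-3-2 — violates.
(d) [r ʔ]: profile 4-1 — obeys.
(e) [k ʀ ŋ]: profile 1-4-3 — violates.

2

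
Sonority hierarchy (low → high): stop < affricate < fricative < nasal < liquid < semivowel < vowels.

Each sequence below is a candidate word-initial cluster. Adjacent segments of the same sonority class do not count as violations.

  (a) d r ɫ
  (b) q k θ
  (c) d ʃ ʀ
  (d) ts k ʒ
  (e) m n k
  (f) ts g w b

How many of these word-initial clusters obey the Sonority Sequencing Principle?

(a) 1-5-5 → obeys
(b) 1-1-3 → obeys
(c) 1-3-5 → obeys
(d) 2-1-3 → violates
(e) 4-4-1 → violates
(f) 2-1-6-1 → violates

3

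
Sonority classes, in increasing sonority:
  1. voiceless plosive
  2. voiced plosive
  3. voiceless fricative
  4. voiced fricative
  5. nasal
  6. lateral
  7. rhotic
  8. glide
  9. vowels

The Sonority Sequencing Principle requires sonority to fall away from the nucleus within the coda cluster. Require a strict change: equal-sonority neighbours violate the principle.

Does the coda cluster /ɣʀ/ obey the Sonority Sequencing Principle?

no

/ɣ/ is a voiced fricative (sonority 4).
/ʀ/ is a rhotic (sonority 7).
The profile is 4-7. Between /ɣ/ (4) and /ʀ/ (7) sonority does not fall, so the cluster violates the SSP.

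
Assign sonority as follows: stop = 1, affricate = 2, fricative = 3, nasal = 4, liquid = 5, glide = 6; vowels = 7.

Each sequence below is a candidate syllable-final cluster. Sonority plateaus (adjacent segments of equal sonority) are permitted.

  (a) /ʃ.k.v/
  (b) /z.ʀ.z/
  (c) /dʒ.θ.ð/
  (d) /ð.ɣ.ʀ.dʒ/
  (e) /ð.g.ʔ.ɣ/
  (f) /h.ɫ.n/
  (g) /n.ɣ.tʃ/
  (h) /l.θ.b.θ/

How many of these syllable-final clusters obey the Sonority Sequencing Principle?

1

(a) 3-1-3 → violates
(b) 3-5-3 → violates
(c) 2-3-3 → violates
(d) 3-3-5-2 → violates
(e) 3-1-1-3 → violates
(f) 3-5-4 → violates
(g) 4-3-2 → obeys
(h) 5-3-1-3 → violates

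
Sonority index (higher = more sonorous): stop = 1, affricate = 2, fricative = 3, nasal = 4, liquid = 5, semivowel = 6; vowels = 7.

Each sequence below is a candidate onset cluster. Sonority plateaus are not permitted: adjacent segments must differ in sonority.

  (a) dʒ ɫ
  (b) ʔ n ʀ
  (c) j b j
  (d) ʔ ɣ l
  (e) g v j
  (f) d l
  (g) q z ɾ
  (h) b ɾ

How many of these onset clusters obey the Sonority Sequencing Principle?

(a) 2-5 → obeys
(b) 1-4-5 → obeys
(c) 6-1-6 → violates
(d) 1-3-5 → obeys
(e) 1-3-6 → obeys
(f) 1-5 → obeys
(g) 1-3-5 → obeys
(h) 1-5 → obeys

7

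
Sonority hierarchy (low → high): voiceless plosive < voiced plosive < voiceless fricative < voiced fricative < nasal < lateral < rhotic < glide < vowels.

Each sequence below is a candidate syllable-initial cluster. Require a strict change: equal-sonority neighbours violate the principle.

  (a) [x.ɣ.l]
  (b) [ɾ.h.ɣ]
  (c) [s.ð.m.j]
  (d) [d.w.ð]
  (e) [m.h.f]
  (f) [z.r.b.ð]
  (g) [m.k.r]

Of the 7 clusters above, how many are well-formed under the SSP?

(a) [x.ɣ.l]: profile 3-4-6 — obeys.
(b) [ɾ.h.ɣ]: profile 7-3-4 — violates.
(c) [s.ð.m.j]: profile 3-4-5-8 — obeys.
(d) [d.w.ð]: profile 2-8-4 — violates.
(e) [m.h.f]: profile 5-3-3 — violates.
(f) [z.r.b.ð]: profile 4-7-2-4 — violates.
(g) [m.k.r]: profile 5-1-7 — violates.

2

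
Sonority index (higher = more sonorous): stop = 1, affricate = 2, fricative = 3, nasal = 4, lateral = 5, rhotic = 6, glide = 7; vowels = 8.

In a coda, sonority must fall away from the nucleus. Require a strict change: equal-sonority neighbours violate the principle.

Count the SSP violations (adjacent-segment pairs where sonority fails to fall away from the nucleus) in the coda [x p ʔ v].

/x/ — fricative, sonority 3.
/p/ — stop, sonority 1.
/ʔ/ — stop, sonority 1.
/v/ — fricative, sonority 3.
/x/→/p/: 3→1 (falls) — ok.
/p/→/ʔ/: 1→1 (plateau) — violation.
/ʔ/→/v/: 1→3 (does not fall) — violation.

2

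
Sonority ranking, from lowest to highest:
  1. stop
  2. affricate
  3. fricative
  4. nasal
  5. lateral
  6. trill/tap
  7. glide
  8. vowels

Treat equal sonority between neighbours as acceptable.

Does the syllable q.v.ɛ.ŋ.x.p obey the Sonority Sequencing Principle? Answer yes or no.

yes

Onset: /q/ is a stop (sonority 1), /v/ is a fricative (sonority 3); then the nucleus /ɛ/ (sonority 8).
Onset profile 1-3-8 — rises to the nucleus.
Coda: /ŋ/ is a nasal (sonority 4), /x/ is a fricative (sonority 3), /p/ is a stop (sonority 1).
Coda profile 8-4-3-1 — falls from the nucleus.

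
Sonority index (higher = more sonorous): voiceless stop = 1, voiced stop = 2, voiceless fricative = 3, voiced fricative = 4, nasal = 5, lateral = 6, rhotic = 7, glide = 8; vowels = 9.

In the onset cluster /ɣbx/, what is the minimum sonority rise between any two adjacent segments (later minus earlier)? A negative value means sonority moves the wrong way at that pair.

-2

/ɣ/ is a voiced fricative (sonority 4).
/b/ is a voiced stop (sonority 2).
/x/ is a voiceless fricative (sonority 3).
/ɣ/→/b/: change -2.
/b/→/x/: change +1.
Minimum = -2.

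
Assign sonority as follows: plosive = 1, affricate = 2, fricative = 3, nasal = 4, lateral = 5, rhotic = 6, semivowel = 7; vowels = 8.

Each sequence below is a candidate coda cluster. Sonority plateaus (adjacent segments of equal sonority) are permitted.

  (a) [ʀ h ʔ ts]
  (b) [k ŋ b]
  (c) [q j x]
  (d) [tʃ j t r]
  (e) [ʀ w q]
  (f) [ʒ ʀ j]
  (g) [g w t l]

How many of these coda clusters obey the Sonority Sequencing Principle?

(a) 6-3-1-2 → violates
(b) 1-4-1 → violates
(c) 1-7-3 → violates
(d) 2-7-1-6 → violates
(e) 6-7-1 → violates
(f) 3-6-7 → violates
(g) 1-7-1-5 → violates

0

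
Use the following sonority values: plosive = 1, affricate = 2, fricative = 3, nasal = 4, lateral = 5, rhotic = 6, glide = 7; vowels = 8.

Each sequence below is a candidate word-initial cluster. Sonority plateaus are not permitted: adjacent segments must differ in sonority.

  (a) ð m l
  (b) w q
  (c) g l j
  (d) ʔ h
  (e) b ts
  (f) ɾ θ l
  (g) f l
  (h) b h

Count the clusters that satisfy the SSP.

(a) 3-4-5 → obeys
(b) 7-1 → violates
(c) 1-5-7 → obeys
(d) 1-3 → obeys
(e) 1-2 → obeys
(f) 6-3-5 → violates
(g) 3-5 → obeys
(h) 1-3 → obeys

6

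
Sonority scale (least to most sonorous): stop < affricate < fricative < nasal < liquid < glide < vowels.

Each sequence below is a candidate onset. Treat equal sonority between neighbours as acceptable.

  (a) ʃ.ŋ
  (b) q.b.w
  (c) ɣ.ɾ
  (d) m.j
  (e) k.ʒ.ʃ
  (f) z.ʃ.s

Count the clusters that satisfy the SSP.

6

(a) 3-4 → obeys
(b) 1-1-6 → obeys
(c) 3-5 → obeys
(d) 4-6 → obeys
(e) 1-3-3 → obeys
(f) 3-3-3 → obeys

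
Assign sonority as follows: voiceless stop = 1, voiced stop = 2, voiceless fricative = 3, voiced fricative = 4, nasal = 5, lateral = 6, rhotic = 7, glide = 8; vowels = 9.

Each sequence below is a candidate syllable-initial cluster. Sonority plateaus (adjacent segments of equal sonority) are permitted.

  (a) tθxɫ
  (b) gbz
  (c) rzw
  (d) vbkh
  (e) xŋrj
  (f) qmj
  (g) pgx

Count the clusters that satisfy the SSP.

5

(a) tθxɫ: profile 1-3-3-6 — obeys.
(b) gbz: profile 2-2-4 — obeys.
(c) rzw: profile 7-4-8 — violates.
(d) vbkh: profile 4-2-1-3 — violates.
(e) xŋrj: profile 3-5-7-8 — obeys.
(f) qmj: profile 1-5-8 — obeys.
(g) pgx: profile 1-2-3 — obeys.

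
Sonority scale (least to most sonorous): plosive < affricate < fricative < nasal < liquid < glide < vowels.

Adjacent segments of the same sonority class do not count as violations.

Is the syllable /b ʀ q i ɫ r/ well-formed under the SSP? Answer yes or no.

Onset: /b/ is a plosive (sonority 1), /ʀ/ is a liquid (sonority 5), /q/ is a plosive (sonority 1); then the nucleus /i/ (sonority 7).
Onset profile 1-5-1-7 — does not rise throughout.
Coda: /ɫ/ is a liquid (sonority 5), /r/ is a liquid (sonority 5).
Coda profile 7-5-5 — falls from the nucleus.

no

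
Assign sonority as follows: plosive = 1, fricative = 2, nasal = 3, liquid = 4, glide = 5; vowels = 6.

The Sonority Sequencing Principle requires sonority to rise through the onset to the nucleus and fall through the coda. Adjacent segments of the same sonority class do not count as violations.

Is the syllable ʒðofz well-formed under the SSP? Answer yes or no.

yes

Onset: /ʒ/ is a fricative (sonority 2), /ð/ is a fricative (sonority 2); then the nucleus /o/ (sonority 6).
Onset profile 2-2-6 — rises to the nucleus.
Coda: /f/ is a fricative (sonority 2), /z/ is a fricative (sonority 2).
Coda profile 6-2-2 — falls from the nucleus.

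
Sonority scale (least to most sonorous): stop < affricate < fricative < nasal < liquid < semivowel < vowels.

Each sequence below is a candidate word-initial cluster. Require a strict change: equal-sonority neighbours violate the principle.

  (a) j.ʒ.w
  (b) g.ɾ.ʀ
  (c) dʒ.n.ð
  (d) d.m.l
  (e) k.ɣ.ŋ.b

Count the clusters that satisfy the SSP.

1

(a) 6-3-6 → violates
(b) 1-5-5 → violates
(c) 2-4-3 → violates
(d) 1-4-5 → obeys
(e) 1-3-4-1 → violates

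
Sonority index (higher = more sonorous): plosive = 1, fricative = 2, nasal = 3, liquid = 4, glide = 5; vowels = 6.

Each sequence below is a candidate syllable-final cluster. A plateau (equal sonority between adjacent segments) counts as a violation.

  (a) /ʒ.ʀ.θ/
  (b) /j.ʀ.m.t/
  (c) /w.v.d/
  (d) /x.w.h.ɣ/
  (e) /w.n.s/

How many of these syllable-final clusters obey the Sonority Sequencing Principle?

(a) 2-4-2 → violates
(b) 5-4-3-1 → obeys
(c) 5-2-1 → obeys
(d) 2-5-2-2 → violates
(e) 5-3-2 → obeys

3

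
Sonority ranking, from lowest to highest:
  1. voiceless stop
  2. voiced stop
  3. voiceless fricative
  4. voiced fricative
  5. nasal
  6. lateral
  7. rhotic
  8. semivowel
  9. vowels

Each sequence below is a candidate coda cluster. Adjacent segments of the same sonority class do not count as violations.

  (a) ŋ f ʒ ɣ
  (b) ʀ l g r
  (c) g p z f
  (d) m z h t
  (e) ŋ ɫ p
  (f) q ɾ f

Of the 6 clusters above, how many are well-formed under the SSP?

(a) ŋ f ʒ ɣ: profile 5-3-4-4 — violates.
(b) ʀ l g r: profile 7-6-2-7 — violates.
(c) g p z f: profile 2-1-4-3 — violates.
(d) m z h t: profile 5-4-3-1 — obeys.
(e) ŋ ɫ p: profile 5-6-1 — violates.
(f) q ɾ f: profile 1-7-3 — violates.

1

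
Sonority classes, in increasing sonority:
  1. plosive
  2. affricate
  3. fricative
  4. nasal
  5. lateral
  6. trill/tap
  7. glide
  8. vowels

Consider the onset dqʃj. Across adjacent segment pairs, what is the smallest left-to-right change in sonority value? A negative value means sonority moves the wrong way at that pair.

/d/: plosive = 1.
/q/: plosive = 1.
/ʃ/: fricative = 3.
/j/: glide = 7.
/d/→/q/: change +0.
/q/→/ʃ/: change +2.
/ʃ/→/j/: change +4.
Minimum = 0.

0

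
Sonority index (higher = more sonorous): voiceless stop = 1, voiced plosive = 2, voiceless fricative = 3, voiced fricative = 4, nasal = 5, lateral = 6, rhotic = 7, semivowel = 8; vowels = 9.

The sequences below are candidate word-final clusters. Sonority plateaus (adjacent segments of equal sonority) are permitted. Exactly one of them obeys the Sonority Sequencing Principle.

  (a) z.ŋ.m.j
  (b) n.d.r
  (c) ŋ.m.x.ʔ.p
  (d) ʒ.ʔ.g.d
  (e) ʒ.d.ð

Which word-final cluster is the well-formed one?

(a) 4-5-5-8 → violates
(b) 5-2-7 → violates
(c) 5-5-3-1-1 → obeys
(d) 4-1-2-2 → violates
(e) 4-2-4 → violates

c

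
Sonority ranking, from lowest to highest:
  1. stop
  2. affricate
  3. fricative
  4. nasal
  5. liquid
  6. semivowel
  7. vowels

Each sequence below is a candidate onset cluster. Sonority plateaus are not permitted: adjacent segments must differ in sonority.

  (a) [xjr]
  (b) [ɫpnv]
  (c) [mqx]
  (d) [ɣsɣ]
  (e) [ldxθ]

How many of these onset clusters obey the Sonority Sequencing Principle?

(a) [xjr]: profile 3-6-5 — violates.
(b) [ɫpnv]: profile 5-1-4-3 — violates.
(c) [mqx]: profile 4-1-3 — violates.
(d) [ɣsɣ]: profile 3-3-3 — violates.
(e) [ldxθ]: profile 5-1-3-3 — violates.

0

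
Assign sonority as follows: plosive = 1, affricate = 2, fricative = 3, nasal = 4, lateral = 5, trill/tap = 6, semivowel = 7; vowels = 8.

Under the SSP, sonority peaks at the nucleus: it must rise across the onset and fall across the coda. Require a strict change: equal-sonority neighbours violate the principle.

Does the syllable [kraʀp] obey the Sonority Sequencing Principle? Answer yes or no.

yes

Onset: /k/ is a plosive (sonority 1), /r/ is a trill/tap (sonority 6); then the nucleus /a/ (sonority 8).
Onset profile 1-6-8 — rises to the nucleus.
Coda: /ʀ/ is a trill/tap (sonority 6), /p/ is a plosive (sonority 1).
Coda profile 8-6-1 — falls from the nucleus.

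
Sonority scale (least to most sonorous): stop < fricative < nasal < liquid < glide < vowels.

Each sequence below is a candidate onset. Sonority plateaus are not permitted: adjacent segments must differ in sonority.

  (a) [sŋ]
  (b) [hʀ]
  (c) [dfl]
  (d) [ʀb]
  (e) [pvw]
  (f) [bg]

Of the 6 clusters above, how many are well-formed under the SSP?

4

(a) sonority 2-3: well-formed.
(b) sonority 2-4: well-formed.
(c) sonority 1-2-4: well-formed.
(d) sonority 4-1: ill-formed.
(e) sonority 1-2-5: well-formed.
(f) sonority 1-1: ill-formed.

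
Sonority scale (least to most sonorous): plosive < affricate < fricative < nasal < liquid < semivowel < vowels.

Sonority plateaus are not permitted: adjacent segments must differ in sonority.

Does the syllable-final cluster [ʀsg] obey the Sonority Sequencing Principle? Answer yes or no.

yes

/ʀ/: liquid = 5.
/s/: fricative = 3.
/g/: plosive = 1.
The profile 5-3-1 strictly falls, so the syllable-final cluster satisfies the SSP.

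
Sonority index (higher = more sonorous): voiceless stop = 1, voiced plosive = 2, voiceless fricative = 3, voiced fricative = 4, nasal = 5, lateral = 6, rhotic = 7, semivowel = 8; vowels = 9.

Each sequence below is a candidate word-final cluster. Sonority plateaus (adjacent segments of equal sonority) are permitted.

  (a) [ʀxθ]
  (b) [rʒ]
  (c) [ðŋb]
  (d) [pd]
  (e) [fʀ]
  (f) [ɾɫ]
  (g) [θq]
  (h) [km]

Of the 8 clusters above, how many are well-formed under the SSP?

4

(a) [ʀxθ]: profile 7-3-3 — obeys.
(b) [rʒ]: profile 7-4 — obeys.
(c) [ðŋb]: profile 4-5-2 — violates.
(d) [pd]: profile 1-2 — violates.
(e) [fʀ]: profile 3-7 — violates.
(f) [ɾɫ]: profile 7-6 — obeys.
(g) [θq]: profile 3-1 — obeys.
(h) [km]: profile 1-5 — violates.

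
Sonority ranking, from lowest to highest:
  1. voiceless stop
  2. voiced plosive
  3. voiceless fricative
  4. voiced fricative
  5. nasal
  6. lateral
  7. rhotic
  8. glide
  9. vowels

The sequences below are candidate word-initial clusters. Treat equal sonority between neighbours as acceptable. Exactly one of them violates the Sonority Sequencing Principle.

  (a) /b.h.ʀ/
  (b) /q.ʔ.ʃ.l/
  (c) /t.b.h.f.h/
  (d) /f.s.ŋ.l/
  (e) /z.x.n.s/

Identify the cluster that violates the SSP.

e

(a) sonority 2-3-7: well-formed.
(b) sonority 1-1-3-6: well-formed.
(c) sonority 1-2-3-3-3: well-formed.
(d) sonority 3-3-5-6: well-formed.
(e) sonority 4-3-5-3: ill-formed.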